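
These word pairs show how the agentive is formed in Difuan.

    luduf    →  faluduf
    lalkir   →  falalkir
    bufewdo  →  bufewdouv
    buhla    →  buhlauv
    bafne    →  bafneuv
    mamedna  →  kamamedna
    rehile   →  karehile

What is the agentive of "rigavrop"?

karigavrop

buhla and mamedna both end in -a yet inflect differently (buhlauv, kamamedna), so the final letter is not what conditions the rule; the first letter is.
"rigavrop" begins with r-. The one such stem in the data (rehile → karehile) adds the prefix ka-, so the same rule applies.
The other patterns: stems beginning with l- add the prefix fa-; stems beginning with b- add -uv.
So rigavrop → karigavrop.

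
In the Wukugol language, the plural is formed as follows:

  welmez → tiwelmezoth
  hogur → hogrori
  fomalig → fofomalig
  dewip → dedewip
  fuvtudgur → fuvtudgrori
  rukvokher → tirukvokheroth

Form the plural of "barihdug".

barihdgori

"barihdug" has last vowel 'u'. The stems whose last vowel is 'u' (fuvtudgur → fuvtudgrori, hogur → hogrori) delete the last vowel and add -ori.
So barihdug → barihdgori.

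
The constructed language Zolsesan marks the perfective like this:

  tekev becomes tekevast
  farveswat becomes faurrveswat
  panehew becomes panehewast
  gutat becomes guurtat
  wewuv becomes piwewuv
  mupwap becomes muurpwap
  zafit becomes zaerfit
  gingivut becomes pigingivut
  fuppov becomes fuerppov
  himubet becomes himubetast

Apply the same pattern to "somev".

wewuv and fuppov both end in -v yet inflect differently (piwewuv, fuerppov), so the final letter is not what conditions the rule; the last vowel is.
"somev" has last vowel 'e'. The stems whose last vowel is 'e' (himubet → himubetast, panehew → panehewast, tekev → tekevast) add -ast.
The other patterns: stems whose last vowel is 'u' add the prefix pi-; stems whose last vowel is 'i' or 'o' insert -er- after the first vowel; stems whose last vowel is 'a' insert -ur- after the first vowel.
So somev → somevast.

somevast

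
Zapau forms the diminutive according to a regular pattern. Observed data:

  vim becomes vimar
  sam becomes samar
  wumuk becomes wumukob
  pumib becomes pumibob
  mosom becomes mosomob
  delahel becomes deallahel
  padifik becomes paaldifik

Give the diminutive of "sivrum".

vim and mosom both end in -m yet inflect differently (vimar, mosomob), so the final letter is not what conditions the rule; the number of vowels is.
"sivrum" has 2 vowels. The stems with 2 vowels (wumuk → wumukob, pumib → pumibob, mosom → mosomob) add -ob.
So sivrum → sivrumob.

sivrumob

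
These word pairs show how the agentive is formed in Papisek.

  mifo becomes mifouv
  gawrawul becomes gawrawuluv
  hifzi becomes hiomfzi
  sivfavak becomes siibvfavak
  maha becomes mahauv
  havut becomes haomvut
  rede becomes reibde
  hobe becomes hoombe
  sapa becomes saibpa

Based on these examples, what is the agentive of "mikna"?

hobe and rede both end in -e yet inflect differently (hoombe, reibde), so the final letter is not what conditions the rule; the first letter is.
"mikna" begins with m-. The stems beginning with m- (maha → mahauv, mifo → mifouv) add -uv.
So mikna → miknauv.

miknauv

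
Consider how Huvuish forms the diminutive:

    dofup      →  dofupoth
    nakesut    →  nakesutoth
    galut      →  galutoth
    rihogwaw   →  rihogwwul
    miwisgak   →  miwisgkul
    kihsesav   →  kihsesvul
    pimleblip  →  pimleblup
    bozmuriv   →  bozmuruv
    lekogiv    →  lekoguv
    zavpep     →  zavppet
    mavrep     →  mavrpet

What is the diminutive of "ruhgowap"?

dofup and pimleblip both end in -p yet inflect differently (dofupoth, pimleblup), so the final letter is not what conditions the rule; the last vowel is.
"ruhgowap" has last vowel 'a'. The stems whose last vowel is 'a' (rihogwaw → rihogwwul, miwisgak → miwisgkul, kihsesav → kihsesvul) delete the last vowel and add -ul.
The other patterns: stems whose last vowel is 'u' add -oth; stems whose last vowel is 'i' change the last vowel to 'u'; stems whose last vowel is 'e' delete the last vowel and add -et.
So ruhgowap → ruhgowpul.

ruhgowpul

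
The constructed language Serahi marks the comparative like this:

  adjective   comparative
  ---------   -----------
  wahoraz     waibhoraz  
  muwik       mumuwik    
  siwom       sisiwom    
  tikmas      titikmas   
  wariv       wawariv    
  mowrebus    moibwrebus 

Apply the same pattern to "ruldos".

"ruldos" has 2 vowels. The stems with 2 vowels (muwik → mumuwik, wariv → wawariv, tikmas → titikmas) repeat the first consonant+vowel as a prefix.
So ruldos → ruruldos.

ruruldos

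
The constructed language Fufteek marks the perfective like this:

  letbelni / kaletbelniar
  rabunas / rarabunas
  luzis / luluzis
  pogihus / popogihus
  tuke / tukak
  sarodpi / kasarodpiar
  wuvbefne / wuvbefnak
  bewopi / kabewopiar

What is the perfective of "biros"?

bibiros

letbelni and luzis both have last vowel 'i' yet inflect differently (kaletbelniar, luluzis), so the last vowel is not what conditions the rule; the final letter is.
"biros" ends in -s. The stems ending in -s (luzis → luluzis, pogihus → popogihus, rabunas → rarabunas) repeat the first consonant+vowel as a prefix.
So biros → bibiros.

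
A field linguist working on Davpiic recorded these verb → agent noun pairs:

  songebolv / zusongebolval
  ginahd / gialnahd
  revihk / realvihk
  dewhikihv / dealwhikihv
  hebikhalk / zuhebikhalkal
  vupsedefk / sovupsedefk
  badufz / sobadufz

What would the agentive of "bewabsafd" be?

dewhikihv and songebolv both end in -v yet inflect differently (dealwhikihv, zusongebolval), so the final letter is not what conditions the rule; the second-to-last letter is.
"bewabsafd" has second-to-last letter 'f'. The stems whose second-to-last letter is 'f' (badufz → sobadufz, vupsedefk → sovupsedefk) add the prefix so-.
So bewabsafd → sobewabsafd.

sobewabsafd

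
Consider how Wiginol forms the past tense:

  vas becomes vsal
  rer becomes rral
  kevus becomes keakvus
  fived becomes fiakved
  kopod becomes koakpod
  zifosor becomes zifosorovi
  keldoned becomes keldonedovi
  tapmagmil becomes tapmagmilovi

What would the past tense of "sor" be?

sral

vas and kevus both end in -s yet inflect differently (vsal, keakvus), so the final letter is not what conditions the rule; the number of vowels is.
"sor" has 1 vowel. The stems with 1 vowel (vas → vsal, rer → rral) delete the last vowel and add -al.
So sor → sral.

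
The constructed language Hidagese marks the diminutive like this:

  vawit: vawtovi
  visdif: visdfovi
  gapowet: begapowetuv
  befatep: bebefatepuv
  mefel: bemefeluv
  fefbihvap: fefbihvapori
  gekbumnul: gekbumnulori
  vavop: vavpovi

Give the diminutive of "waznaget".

mefel and gekbumnul both end in -l yet inflect differently (bemefeluv, gekbumnulori), so the final letter is not what conditions the rule; the last vowel is.
"waznaget" has last vowel 'e'. The stems whose last vowel is 'e' (mefel → bemefeluv, befatep → bebefatepuv, gapowet → begapowetuv) add be- … -uv around the stem.
So waznaget → bewaznagetuv.

bewaznagetuv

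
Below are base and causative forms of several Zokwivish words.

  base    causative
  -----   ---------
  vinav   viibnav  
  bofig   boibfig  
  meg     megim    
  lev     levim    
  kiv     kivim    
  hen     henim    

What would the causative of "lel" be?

lelim

bofig and meg both end in -g yet inflect differently (boibfig, megim), so the final letter is not what conditions the rule; the number of vowels is.
"lel" has 1 vowel. The stems with 1 vowel (meg → megim, lev → levim, kiv → kivim) add -im.
The other pattern: stems with 2 vowels insert -ib- after the first vowel.
So lel → lelim.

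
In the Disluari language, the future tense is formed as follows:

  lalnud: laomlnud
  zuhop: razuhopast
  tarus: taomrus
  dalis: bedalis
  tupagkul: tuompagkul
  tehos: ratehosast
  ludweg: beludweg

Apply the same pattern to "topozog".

ratopozogast

tarus and tehos both end in -s yet inflect differently (taomrus, ratehosast), so the final letter is not what conditions the rule; the last vowel is.
"topozog" has last vowel 'o'. The stems whose last vowel is 'o' (zuhop → razuhopast, tehos → ratehosast) add ra- … -ast around the stem.
So topozog → ratopozogast.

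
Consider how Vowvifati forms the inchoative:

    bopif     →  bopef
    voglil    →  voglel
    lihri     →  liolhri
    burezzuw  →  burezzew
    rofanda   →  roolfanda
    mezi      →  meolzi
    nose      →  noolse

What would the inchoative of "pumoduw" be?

bopif and lihri both have last vowel 'i' yet inflect differently (bopef, liolhri), so the last vowel is not what conditions the rule; whether the stem ends in a vowel or a consonant is.
"pumoduw" ends in a consonant. The stems ending in a consonant (burezzuw → burezzew, bopif → bopef, voglil → voglel) change the last vowel to 'e'.
So pumoduw → pumodew.

pumodew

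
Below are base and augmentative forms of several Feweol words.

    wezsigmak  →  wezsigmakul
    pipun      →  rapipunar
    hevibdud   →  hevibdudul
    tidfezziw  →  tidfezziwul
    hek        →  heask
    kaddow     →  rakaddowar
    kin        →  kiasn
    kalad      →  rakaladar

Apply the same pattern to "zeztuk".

"zeztuk" has 2 vowels. The stems with 2 vowels (pipun → rapipunar, kalad → rakaladar, kaddow → rakaddowar) add ra- … -ar around the stem.
The other patterns: stems with 1 vowel insert -as- after the first vowel; stems with 3 vowels add -ul.
So zeztuk → razeztukar.

razeztukar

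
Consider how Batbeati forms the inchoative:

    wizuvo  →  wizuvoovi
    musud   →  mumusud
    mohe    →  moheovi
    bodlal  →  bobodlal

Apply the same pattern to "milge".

musud and mohe both begin with m- yet inflect differently (mumusud, moheovi), so the first letter is not what conditions the rule; whether the stem ends in a vowel or a consonant is.
"milge" ends in a vowel. The stems ending in a vowel (wizuvo → wizuvoovi, mohe → moheovi) add -ovi.
The other pattern: stems ending in a consonant repeat the first consonant+vowel as a prefix.
So milge → milgeovi.

milgeovi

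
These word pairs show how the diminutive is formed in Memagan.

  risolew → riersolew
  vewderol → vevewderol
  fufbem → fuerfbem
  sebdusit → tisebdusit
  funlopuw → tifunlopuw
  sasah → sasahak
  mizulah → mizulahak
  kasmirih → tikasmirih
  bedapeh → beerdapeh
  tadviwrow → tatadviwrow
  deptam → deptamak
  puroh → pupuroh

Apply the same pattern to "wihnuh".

"wihnuh" has last vowel 'u'. The one such stem in the data (funlopuw → tifunlopuw) adds the prefix ti-, so the same rule applies.
The other patterns: stems whose last vowel is 'e' insert -er- after the first vowel; stems whose last vowel is 'a' add -ak; stems whose last vowel is 'o' repeat the first consonant+vowel as a prefix.
So wihnuh → tiwihnuh.

tiwihnuh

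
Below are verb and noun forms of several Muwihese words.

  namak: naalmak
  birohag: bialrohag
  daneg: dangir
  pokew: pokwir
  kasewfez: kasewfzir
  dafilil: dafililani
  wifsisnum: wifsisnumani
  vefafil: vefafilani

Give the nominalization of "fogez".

fogzir

"fogez" has last vowel 'e'. The stems whose last vowel is 'e' (daneg → dangir, pokew → pokwir, kasewfez → kasewfzir) delete the last vowel and add -ir.
So fogez → fogzir.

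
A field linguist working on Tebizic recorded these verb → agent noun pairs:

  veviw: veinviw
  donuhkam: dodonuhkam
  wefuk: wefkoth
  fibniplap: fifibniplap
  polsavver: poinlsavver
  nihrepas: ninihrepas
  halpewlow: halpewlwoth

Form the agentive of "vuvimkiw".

vuinvimkiw

halpewlow and veviw both end in -w yet inflect differently (halpewlwoth, veinviw), so the final letter is not what conditions the rule; the last vowel is.
"vuvimkiw" has last vowel 'i'. The one such stem in the data (veviw → veinviw) inserts -in- after the first vowel (as does polsavver), so the same rule applies.
The other patterns: stems whose last vowel is 'o' or 'u' delete the last vowel and add -oth; stems whose last vowel is 'a' repeat the first consonant+vowel as a prefix.
So vuvimkiw → vuinvimkiw.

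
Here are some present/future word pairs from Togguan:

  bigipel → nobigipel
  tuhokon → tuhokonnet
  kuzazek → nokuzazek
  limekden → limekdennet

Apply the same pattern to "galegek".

nogalegek

limekden and bigipel both have last vowel 'e' yet inflect differently (limekdennet, nobigipel), so the last vowel is not what conditions the rule; the final letter is.
"galegek" ends in -k. The one such stem in the data (kuzazek → nokuzazek) adds the prefix no-, so the same rule applies.
So galegek → nogalegek.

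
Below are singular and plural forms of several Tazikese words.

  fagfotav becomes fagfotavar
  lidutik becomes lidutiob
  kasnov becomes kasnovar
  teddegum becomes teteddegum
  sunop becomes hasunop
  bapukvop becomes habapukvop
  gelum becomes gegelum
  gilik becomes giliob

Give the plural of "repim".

rerepim

bapukvop and kasnov both have last vowel 'o' yet inflect differently (habapukvop, kasnovar), so the last vowel is not what conditions the rule; the final letter is.
"repim" ends in -m. The stems ending in -m (gelum → gegelum, teddegum → teteddegum) repeat the first consonant+vowel as a prefix.
So repim → rerepim.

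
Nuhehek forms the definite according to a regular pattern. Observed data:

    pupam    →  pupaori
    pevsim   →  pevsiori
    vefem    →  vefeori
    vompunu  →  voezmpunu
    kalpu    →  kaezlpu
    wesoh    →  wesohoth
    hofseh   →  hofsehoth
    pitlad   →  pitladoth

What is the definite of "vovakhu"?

voezvakhu

vefem and hofseh both have last vowel 'e' yet inflect differently (vefeori, hofsehoth), so the last vowel is not what conditions the rule; the final letter is.
"vovakhu" ends in -u. The stems ending in -u (vompunu → voezmpunu, kalpu → kaezlpu) insert -ez- after the first vowel.
The other patterns: stems ending in -m drop the final letter and add -ori; stems ending in -d or -h add -oth.
So vovakhu → voezvakhu.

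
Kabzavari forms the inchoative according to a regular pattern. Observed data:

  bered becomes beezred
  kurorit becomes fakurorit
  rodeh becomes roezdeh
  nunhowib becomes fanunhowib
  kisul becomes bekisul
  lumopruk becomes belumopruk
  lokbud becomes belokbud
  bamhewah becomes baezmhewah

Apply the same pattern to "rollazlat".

"rollazlat" has last vowel 'a'. The one such stem in the data (bamhewah → baezmhewah) inserts -ez- after the first vowel (as do bered, rodeh), so the same rule applies.
The other patterns: stems whose last vowel is 'i' add the prefix fa-; stems whose last vowel is 'u' add the prefix be-.
So rollazlat → roezllazlat.

roezllazlat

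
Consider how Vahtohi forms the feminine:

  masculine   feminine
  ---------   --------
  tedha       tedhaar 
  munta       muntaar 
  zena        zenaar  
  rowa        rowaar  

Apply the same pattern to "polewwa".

Every pair shown (tedha → tedhaar, munta → muntaar, zena → zenaar, …) follows the same rule: add -ar.
So polewwa → polewwaar.

polewwaar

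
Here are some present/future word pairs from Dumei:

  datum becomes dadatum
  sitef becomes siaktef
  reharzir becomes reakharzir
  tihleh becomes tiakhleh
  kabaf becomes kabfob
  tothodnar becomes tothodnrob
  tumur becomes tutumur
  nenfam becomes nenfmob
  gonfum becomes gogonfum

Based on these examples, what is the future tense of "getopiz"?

geaktopiz

"getopiz" has last vowel 'i'. The one such stem in the data (reharzir → reakharzir) inserts -ak- after the first vowel (as do sitef, tihleh), so the same rule applies.
The other patterns: stems whose last vowel is 'a' delete the last vowel and add -ob; stems whose last vowel is 'u' repeat the first consonant+vowel as a prefix.
So getopiz → geaktopiz.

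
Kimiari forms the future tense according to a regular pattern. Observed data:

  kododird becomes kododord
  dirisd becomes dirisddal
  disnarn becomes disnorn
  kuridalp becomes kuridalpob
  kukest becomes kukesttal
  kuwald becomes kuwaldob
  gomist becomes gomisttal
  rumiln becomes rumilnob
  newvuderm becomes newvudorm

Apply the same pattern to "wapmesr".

kododird and dirisd both end in -d yet inflect differently (kododord, dirisddal), so the final letter is not what conditions the rule; the second-to-last letter is.
"wapmesr" has second-to-last letter 's'. The stems whose second-to-last letter is 's' (gomist → gomisttal, dirisd → dirisddal, kukest → kukesttal) double the final consonant and add -al.
The other patterns: stems whose second-to-last letter is 'r' change the last vowel to 'o'; stems whose second-to-last letter is 'l' add -ob.
So wapmesr → wapmesrral.

wapmesrral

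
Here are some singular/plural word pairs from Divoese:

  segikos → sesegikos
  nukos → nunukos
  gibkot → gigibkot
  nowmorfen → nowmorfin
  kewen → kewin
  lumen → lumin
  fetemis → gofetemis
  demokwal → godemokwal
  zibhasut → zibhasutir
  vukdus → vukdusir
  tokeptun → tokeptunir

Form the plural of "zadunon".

zazadunon

segikos and fetemis both end in -s yet inflect differently (sesegikos, gofetemis), so the final letter is not what conditions the rule; the last vowel is.
"zadunon" has last vowel 'o'. The stems whose last vowel is 'o' (segikos → sesegikos, nukos → nunukos, gibkot → gigibkot) repeat the first consonant+vowel as a prefix.
The other patterns: stems whose last vowel is 'e' change the last vowel to 'i'; stems whose last vowel is 'a' or 'i' add the prefix go-; stems whose last vowel is 'u' add -ir.
So zadunon → zazadunon.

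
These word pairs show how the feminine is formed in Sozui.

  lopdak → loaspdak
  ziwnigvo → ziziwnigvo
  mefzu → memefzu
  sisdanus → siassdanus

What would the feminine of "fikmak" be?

fiaskmak

mefzu and sisdanus both have last vowel 'u' yet inflect differently (memefzu, siassdanus), so the last vowel is not what conditions the rule; whether the stem ends in a vowel or a consonant is.
"fikmak" ends in a consonant. The stems ending in a consonant (sisdanus → siassdanus, lopdak → loaspdak) insert -as- after the first vowel.
So fikmak → fiaskmak.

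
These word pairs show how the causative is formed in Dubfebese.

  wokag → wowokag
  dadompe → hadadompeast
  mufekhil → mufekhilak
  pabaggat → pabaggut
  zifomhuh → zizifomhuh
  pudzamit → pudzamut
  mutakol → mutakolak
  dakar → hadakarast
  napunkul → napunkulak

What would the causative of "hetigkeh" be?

dakar and pabaggat both have last vowel 'a' yet inflect differently (hadakarast, pabaggut), so the last vowel is not what conditions the rule; the final letter is.
"hetigkeh" ends in -h. The one such stem in the data (zifomhuh → zizifomhuh) repeats the first consonant+vowel as a prefix (as does wokag), so the same rule applies.
So hetigkeh → hehetigkeh.

hehetigkeh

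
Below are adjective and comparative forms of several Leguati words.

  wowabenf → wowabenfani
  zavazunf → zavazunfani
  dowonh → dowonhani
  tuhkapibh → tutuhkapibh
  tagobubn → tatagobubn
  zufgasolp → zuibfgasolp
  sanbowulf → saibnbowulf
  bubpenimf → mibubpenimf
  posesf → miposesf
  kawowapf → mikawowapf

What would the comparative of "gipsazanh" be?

dowonh and tuhkapibh both end in -h yet inflect differently (dowonhani, tutuhkapibh), so the final letter is not what conditions the rule; the second-to-last letter is.
"gipsazanh" has second-to-last letter 'n'. The stems whose second-to-last letter is 'n' (wowabenf → wowabenfani, zavazunf → zavazunfani, dowonh → dowonhani) add -ani.
So gipsazanh → gipsazanhani.

gipsazanhani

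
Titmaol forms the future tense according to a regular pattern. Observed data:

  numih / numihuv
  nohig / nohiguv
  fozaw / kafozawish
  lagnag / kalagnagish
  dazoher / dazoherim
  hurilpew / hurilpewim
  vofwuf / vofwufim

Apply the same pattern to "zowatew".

"zowatew" has last vowel 'e'. The stems whose last vowel is 'e' (dazoher → dazoherim, hurilpew → hurilpewim) add -im.
So zowatew → zowatewim.

zowatewim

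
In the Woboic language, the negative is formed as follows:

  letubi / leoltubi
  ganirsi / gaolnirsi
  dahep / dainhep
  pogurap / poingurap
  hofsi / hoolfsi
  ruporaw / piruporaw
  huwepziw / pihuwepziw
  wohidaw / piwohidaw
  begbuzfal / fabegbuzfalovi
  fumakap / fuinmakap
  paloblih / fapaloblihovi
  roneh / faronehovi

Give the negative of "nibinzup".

pogurap and wohidaw both have last vowel 'a' yet inflect differently (poingurap, piwohidaw), so the last vowel is not what conditions the rule; the final letter is.
"nibinzup" ends in -p. The stems ending in -p (pogurap → poingurap, dahep → dainhep, fumakap → fuinmakap) insert -in- after the first vowel.
The other patterns: stems ending in -w add the prefix pi-; stems ending in -i insert -ol- after the first vowel; stems ending in -h or -l add fa- … -ovi around the stem.
So nibinzup → niinbinzup.

niinbinzup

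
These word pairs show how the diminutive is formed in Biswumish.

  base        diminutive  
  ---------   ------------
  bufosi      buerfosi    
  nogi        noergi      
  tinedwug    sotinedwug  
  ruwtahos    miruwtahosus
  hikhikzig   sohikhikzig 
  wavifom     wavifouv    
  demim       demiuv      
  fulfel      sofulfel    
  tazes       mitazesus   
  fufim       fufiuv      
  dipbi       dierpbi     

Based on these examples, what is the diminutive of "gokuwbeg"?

demim and nogi both have last vowel 'i' yet inflect differently (demiuv, noergi), so the last vowel is not what conditions the rule; the final letter is.
"gokuwbeg" ends in -g. The stems ending in -g (hikhikzig → sohikhikzig, tinedwug → sotinedwug) add the prefix so-.
The other patterns: stems ending in -m drop the final letter and add -uv; stems ending in -i insert -er- after the first vowel; stems ending in -s add mi- … -us around the stem.
So gokuwbeg → sogokuwbeg.

sogokuwbeg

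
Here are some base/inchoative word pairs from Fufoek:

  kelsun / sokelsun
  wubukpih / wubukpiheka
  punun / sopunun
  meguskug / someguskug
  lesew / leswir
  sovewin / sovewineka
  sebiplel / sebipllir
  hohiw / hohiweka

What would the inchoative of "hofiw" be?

hofiweka

sovewin and kelsun both end in -n yet inflect differently (sovewineka, sokelsun), so the final letter is not what conditions the rule; the last vowel is.
"hofiw" has last vowel 'i'. The stems whose last vowel is 'i' (wubukpih → wubukpiheka, sovewin → sovewineka, hohiw → hohiweka) add -eka.
The other patterns: stems whose last vowel is 'u' add the prefix so-; stems whose last vowel is 'e' delete the last vowel and add -ir.
So hofiw → hofiweka.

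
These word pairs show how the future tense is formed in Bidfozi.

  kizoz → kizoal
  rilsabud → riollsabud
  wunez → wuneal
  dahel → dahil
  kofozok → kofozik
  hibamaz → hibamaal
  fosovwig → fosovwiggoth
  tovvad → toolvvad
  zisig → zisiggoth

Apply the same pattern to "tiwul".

tiwil

"tiwul" ends in -l. The one such stem in the data (dahel → dahil) changes the last vowel to 'i' (as does kofozok), so the same rule applies.
The other patterns: stems ending in -d insert -ol- after the first vowel; stems ending in -g double the final consonant and add -oth; stems ending in -z drop the final letter and add -al.
So tiwul → tiwil.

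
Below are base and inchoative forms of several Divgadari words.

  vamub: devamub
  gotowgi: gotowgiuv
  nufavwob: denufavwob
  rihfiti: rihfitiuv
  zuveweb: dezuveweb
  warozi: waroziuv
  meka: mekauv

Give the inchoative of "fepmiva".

"fepmiva" ends in -a. The one such stem in the data (meka → mekauv) adds -uv, so the same rule applies.
The other pattern: stems ending in -b add the prefix de-.
So fepmiva → fepmivauv.

fepmivauv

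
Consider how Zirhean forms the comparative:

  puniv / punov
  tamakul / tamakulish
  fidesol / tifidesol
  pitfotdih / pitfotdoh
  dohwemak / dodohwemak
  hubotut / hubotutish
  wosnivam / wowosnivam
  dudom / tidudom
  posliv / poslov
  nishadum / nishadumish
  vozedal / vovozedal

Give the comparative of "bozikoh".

tibozikoh

fidesol and vozedal both end in -l yet inflect differently (tifidesol, vovozedal), so the final letter is not what conditions the rule; the last vowel is.
"bozikoh" has last vowel 'o'. The stems whose last vowel is 'o' (dudom → tidudom, fidesol → tifidesol) add the prefix ti-.
The other patterns: stems whose last vowel is 'a' repeat the first consonant+vowel as a prefix; stems whose last vowel is 'u' add -ish; stems whose last vowel is 'i' change the last vowel to 'o'.
So bozikoh → tibozikoh.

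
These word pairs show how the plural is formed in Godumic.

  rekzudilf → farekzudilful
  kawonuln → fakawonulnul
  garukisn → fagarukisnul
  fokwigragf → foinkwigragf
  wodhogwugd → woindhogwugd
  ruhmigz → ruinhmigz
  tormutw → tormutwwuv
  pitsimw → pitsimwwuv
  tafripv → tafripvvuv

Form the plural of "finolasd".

rekzudilf and fokwigragf both end in -f yet inflect differently (farekzudilful, foinkwigragf), so the final letter is not what conditions the rule; the second-to-last letter is.
"finolasd" has second-to-last letter 's'. The one such stem in the data (garukisn → fagarukisnul) adds fa- … -ul around the stem, so the same rule applies.
The other patterns: stems whose second-to-last letter is 'g' insert -in- after the first vowel; stems whose second-to-last letter is 'm', 'p' or 't' double the final consonant and add -uv.
So finolasd → fafinolasdul.

fafinolasdul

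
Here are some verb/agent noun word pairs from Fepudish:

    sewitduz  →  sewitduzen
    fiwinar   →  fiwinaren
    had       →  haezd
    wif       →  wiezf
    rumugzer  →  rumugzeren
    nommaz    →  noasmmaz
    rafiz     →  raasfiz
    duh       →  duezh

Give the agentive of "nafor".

nommaz and sewitduz both end in -z yet inflect differently (noasmmaz, sewitduzen), so the final letter is not what conditions the rule; the number of vowels is.
"nafor" has 2 vowels. The stems with 2 vowels (nommaz → noasmmaz, rafiz → raasfiz) insert -as- after the first vowel.
The other patterns: stems with 1 vowel insert -ez- after the first vowel; stems with 3 vowels add -en.
So nafor → naasfor.

naasfor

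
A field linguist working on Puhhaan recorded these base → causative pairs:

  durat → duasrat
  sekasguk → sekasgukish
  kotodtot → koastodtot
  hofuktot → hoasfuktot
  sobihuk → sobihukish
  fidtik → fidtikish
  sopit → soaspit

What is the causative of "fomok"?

fomokish

sopit and fidtik both have last vowel 'i' yet inflect differently (soaspit, fidtikish), so the last vowel is not what conditions the rule; the final letter is.
"fomok" ends in -k. The stems ending in -k (fidtik → fidtikish, sekasguk → sekasgukish, sobihuk → sobihukish) add -ish.
So fomok → fomokish.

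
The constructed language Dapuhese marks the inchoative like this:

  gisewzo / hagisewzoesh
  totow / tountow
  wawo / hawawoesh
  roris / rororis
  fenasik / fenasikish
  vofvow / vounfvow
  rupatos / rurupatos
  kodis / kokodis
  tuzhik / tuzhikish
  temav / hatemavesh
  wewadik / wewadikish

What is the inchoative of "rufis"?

tuzhik and kodis both have last vowel 'i' yet inflect differently (tuzhikish, kokodis), so the last vowel is not what conditions the rule; the final letter is.
"rufis" ends in -s. The stems ending in -s (kodis → kokodis, roris → rororis, rupatos → rurupatos) repeat the first consonant+vowel as a prefix.
The other patterns: stems ending in -k add -ish; stems ending in -w insert -un- after the first vowel; stems ending in -o or -v add ha- … -esh around the stem.
So rufis → rurufis.

rurufis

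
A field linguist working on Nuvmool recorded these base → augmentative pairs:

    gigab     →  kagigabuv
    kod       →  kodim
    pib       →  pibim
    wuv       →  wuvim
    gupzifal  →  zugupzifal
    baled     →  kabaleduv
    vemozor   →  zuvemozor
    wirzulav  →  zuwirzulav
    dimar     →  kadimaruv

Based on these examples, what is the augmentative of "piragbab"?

zupiragbab

"piragbab" has 3 vowels. The stems with 3 vowels (wirzulav → zuwirzulav, gupzifal → zugupzifal, vemozor → zuvemozor) add the prefix zu-.
So piragbab → zupiragbab.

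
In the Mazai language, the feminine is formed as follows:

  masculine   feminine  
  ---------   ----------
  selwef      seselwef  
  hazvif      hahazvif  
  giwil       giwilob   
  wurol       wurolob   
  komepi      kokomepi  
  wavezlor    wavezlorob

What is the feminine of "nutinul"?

nutinulob

giwil and komepi both have last vowel 'i' yet inflect differently (giwilob, kokomepi), so the last vowel is not what conditions the rule; the final letter is.
"nutinul" ends in -l. The stems ending in -l (giwil → giwilob, wurol → wurolob) add -ob.
The other pattern: stems ending in -f or -i repeat the first consonant+vowel as a prefix.
So nutinul → nutinulob.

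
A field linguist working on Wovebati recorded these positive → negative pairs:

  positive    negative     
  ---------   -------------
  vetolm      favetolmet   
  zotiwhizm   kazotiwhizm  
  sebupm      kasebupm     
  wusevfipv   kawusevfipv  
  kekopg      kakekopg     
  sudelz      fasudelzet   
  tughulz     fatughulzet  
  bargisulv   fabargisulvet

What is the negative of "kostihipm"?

bargisulv and wusevfipv both end in -v yet inflect differently (fabargisulvet, kawusevfipv), so the final letter is not what conditions the rule; the second-to-last letter is.
"kostihipm" has second-to-last letter 'p'. The stems whose second-to-last letter is 'p' (wusevfipv → kawusevfipv, sebupm → kasebupm, kekopg → kakekopg) add the prefix ka-.
The other pattern: stems whose second-to-last letter is 'l' add fa- … -et around the stem.
So kostihipm → kakostihipm.

kakostihipm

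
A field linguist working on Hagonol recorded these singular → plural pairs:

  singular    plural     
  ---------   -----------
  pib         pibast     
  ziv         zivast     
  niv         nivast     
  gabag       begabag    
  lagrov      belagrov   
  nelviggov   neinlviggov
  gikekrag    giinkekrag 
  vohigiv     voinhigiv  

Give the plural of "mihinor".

miinhinor

ziv and lagrov both end in -v yet inflect differently (zivast, belagrov), so the final letter is not what conditions the rule; the number of vowels is.
"mihinor" has 3 vowels. The stems with 3 vowels (nelviggov → neinlviggov, gikekrag → giinkekrag, vohigiv → voinhigiv) insert -in- after the first vowel.
The other patterns: stems with 1 vowel add -ast; stems with 2 vowels add the prefix be-.
So mihinor → miinhinor.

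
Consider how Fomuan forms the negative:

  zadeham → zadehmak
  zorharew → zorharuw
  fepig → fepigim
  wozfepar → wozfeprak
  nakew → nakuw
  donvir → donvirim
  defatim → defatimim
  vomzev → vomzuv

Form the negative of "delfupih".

delfupihim

"delfupih" has last vowel 'i'. The stems whose last vowel is 'i' (fepig → fepigim, donvir → donvirim, defatim → defatimim) add -im.
So delfupih → delfupihim.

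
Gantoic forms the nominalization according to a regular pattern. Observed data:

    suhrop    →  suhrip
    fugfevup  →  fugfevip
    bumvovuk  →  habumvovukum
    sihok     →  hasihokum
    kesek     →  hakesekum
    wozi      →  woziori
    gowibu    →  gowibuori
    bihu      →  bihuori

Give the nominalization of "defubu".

defubuori

fugfevup and bumvovuk both have last vowel 'u' yet inflect differently (fugfevip, habumvovukum), so the last vowel is not what conditions the rule; the final letter is.
"defubu" ends in -u. The stems ending in -u (gowibu → gowibuori, bihu → bihuori) add -ori.
So defubu → defubuori.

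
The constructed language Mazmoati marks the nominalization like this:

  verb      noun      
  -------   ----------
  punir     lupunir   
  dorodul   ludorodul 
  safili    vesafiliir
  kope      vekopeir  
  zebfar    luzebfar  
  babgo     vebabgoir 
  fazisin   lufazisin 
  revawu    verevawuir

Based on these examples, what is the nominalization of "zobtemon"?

luzobtemon

safili and fazisin both have last vowel 'i' yet inflect differently (vesafiliir, lufazisin), so the last vowel is not what conditions the rule; whether the stem ends in a vowel or a consonant is.
"zobtemon" ends in a consonant. The stems ending in a consonant (fazisin → lufazisin, dorodul → ludorodul, punir → lupunir) add the prefix lu-.
So zobtemon → luzobtemon.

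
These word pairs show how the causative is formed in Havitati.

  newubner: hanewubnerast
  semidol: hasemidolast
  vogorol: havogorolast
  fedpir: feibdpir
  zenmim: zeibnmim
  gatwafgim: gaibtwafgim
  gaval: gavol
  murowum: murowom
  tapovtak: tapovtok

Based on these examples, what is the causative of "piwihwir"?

newubner and fedpir both end in -r yet inflect differently (hanewubnerast, feibdpir), so the final letter is not what conditions the rule; the last vowel is.
"piwihwir" has last vowel 'i'. The stems whose last vowel is 'i' (fedpir → feibdpir, zenmim → zeibnmim, gatwafgim → gaibtwafgim) insert -ib- after the first vowel.
So piwihwir → piibwihwir.

piibwihwir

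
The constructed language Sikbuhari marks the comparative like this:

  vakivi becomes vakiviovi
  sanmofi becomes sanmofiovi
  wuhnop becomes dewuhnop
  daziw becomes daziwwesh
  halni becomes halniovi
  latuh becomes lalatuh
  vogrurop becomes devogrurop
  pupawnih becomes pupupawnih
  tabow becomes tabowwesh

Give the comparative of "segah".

sesegah

"segah" ends in -h. The stems ending in -h (latuh → lalatuh, pupawnih → pupupawnih) repeat the first consonant+vowel as a prefix.
The other patterns: stems ending in -i add -ovi; stems ending in -w double the final consonant and add -esh; stems ending in -p add the prefix de-.
So segah → sesegah.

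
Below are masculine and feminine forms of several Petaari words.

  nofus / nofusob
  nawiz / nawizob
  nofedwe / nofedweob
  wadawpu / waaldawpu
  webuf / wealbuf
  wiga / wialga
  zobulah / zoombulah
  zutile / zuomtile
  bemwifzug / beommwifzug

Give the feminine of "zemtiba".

zeommtiba

nofedwe and zutile both end in -e yet inflect differently (nofedweob, zuomtile), so the final letter is not what conditions the rule; the first letter is.
"zemtiba" begins with z-. The stems beginning with z- (zobulah → zoombulah, zutile → zuomtile) insert -om- after the first vowel.
The other patterns: stems beginning with n- add -ob; stems beginning with w- insert -al- after the first vowel.
So zemtiba → zeommtiba.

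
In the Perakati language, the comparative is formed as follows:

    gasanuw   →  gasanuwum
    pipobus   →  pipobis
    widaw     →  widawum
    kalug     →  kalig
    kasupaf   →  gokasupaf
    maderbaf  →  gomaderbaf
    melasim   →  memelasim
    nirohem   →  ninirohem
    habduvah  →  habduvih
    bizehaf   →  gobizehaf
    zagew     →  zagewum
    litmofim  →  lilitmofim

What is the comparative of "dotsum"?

dodotsum

zagew and nirohem both have last vowel 'e' yet inflect differently (zagewum, ninirohem), so the last vowel is not what conditions the rule; the final letter is.
"dotsum" ends in -m. The stems ending in -m (litmofim → lilitmofim, nirohem → ninirohem, melasim → memelasim) repeat the first consonant+vowel as a prefix.
The other patterns: stems ending in -w add -um; stems ending in -f add the prefix go-; stems ending in -g, -h or -s change the last vowel to 'i'.
So dotsum → dodotsum.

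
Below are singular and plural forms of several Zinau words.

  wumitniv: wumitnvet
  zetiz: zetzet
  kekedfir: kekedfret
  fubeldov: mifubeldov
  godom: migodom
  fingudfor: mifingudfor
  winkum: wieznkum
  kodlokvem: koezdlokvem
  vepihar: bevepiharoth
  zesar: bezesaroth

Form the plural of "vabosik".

wumitniv and fubeldov both end in -v yet inflect differently (wumitnvet, mifubeldov), so the final letter is not what conditions the rule; the last vowel is.
"vabosik" has last vowel 'i'. The stems whose last vowel is 'i' (wumitniv → wumitnvet, zetiz → zetzet, kekedfir → kekedfret) delete the last vowel and add -et.
The other patterns: stems whose last vowel is 'o' add the prefix mi-; stems whose last vowel is 'e' or 'u' insert -ez- after the first vowel; stems whose last vowel is 'a' add be- … -oth around the stem.
So vabosik → vabosket.

vabosket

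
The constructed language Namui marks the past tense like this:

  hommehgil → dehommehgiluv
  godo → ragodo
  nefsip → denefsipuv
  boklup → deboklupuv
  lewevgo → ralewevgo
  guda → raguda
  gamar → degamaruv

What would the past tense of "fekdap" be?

gamar and guda both have last vowel 'a' yet inflect differently (degamaruv, raguda), so the last vowel is not what conditions the rule; whether the stem ends in a vowel or a consonant is.
"fekdap" ends in a consonant. The stems ending in a consonant (boklup → deboklupuv, hommehgil → dehommehgiluv, gamar → degamaruv) add de- … -uv around the stem.
The other pattern: stems ending in a vowel add the prefix ra-.
So fekdap → defekdapuv.

defekdapuv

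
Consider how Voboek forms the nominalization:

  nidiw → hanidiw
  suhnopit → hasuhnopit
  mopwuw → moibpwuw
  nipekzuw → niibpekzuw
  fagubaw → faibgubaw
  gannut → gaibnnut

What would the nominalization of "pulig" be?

hapulig

nidiw and mopwuw both end in -w yet inflect differently (hanidiw, moibpwuw), so the final letter is not what conditions the rule; the last vowel is.
"pulig" has last vowel 'i'. The stems whose last vowel is 'i' (nidiw → hanidiw, suhnopit → hasuhnopit) add the prefix ha-.
So pulig → hapulig.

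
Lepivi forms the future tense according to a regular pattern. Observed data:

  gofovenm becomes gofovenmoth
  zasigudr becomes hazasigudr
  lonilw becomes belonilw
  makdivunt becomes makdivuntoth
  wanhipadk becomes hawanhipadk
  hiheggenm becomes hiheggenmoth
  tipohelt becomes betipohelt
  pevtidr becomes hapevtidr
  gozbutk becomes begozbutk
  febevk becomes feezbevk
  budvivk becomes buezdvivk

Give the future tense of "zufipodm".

"zufipodm" has second-to-last letter 'd'. The stems whose second-to-last letter is 'd' (wanhipadk → hawanhipadk, zasigudr → hazasigudr, pevtidr → hapevtidr) add the prefix ha-.
The other patterns: stems whose second-to-last letter is 'v' insert -ez- after the first vowel; stems whose second-to-last letter is 'n' add -oth; stems whose second-to-last letter is 'l' or 't' add the prefix be-.
So zufipodm → hazufipodm.

hazufipodm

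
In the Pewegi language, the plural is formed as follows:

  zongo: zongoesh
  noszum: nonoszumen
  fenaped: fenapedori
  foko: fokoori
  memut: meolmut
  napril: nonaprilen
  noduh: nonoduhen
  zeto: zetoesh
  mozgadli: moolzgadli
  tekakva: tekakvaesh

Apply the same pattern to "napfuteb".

foko and zeto both end in -o yet inflect differently (fokoori, zetoesh), so the final letter is not what conditions the rule; the first letter is.
"napfuteb" begins with n-. The stems beginning with n- (noduh → nonoduhen, noszum → nonoszumen, napril → nonaprilen) add no- … -en around the stem.
The other patterns: stems beginning with f- add -ori; stems beginning with m- insert -ol- after the first vowel; stems beginning with t- or z- add -esh.
So napfuteb → nonapfuteben.

nonapfuteben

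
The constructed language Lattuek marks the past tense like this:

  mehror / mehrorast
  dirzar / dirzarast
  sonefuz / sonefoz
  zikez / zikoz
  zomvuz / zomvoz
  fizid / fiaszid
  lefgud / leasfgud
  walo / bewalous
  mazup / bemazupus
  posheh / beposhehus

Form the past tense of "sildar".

sonefuz and lefgud both have last vowel 'u' yet inflect differently (sonefoz, leasfgud), so the last vowel is not what conditions the rule; the final letter is.
"sildar" ends in -r. The stems ending in -r (mehror → mehrorast, dirzar → dirzarast) add -ast.
The other patterns: stems ending in -z change the last vowel to 'o'; stems ending in -d insert -as- after the first vowel; stems ending in -h, -o or -p add be- … -us around the stem.
So sildar → sildarast.

sildarast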